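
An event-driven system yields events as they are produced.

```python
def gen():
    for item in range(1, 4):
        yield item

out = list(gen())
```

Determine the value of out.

Step 1: The generator yields each value from range(1, 4).
Step 2: list() consumes all yields: [1, 2, 3].
Therefore out = [1, 2, 3].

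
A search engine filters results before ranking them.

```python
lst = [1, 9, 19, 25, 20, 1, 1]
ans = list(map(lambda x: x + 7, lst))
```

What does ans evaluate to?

Step 1: Apply lambda x: x + 7 to each element:
  1 -> 8
  9 -> 16
  19 -> 26
  25 -> 32
  20 -> 27
  1 -> 8
  1 -> 8
Therefore ans = [8, 16, 26, 32, 27, 8, 8].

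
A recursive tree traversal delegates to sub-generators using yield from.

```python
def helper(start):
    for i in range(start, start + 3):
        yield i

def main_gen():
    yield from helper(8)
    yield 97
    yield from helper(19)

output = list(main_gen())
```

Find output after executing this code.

Step 1: main_gen() delegates to helper(8):
  yield 8
  yield 9
  yield 10
Step 2: yield 97
Step 3: Delegates to helper(19):
  yield 19
  yield 20
  yield 21
Therefore output = [8, 9, 10, 97, 19, 20, 21].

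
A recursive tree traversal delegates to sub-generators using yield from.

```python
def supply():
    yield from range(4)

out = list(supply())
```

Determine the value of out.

Step 1: yield from delegates to the iterable, yielding each element.
Step 2: Collected values: [0, 1, 2, 3].
Therefore out = [0, 1, 2, 3].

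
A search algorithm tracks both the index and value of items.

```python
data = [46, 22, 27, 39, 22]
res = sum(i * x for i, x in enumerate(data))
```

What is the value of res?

Step 1: Compute i * x for each (i, x) in enumerate([46, 22, 27, 39, 22]):
  i=0, x=46: 0*46 = 0
  i=1, x=22: 1*22 = 22
  i=2, x=27: 2*27 = 54
  i=3, x=39: 3*39 = 117
  i=4, x=22: 4*22 = 88
Step 2: sum = 0 + 22 + 54 + 117 + 88 = 281.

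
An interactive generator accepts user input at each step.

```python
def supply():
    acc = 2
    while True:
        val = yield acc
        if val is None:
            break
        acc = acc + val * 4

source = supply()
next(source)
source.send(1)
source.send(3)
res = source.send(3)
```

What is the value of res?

Step 1: next() -> yield acc=2.
Step 2: send(1) -> val=1, acc = 2 + 1*4 = 6, yield 6.
Step 3: send(3) -> val=3, acc = 6 + 3*4 = 18, yield 18.
Step 4: send(3) -> val=3, acc = 18 + 3*4 = 30, yield 30.
Therefore res = 30.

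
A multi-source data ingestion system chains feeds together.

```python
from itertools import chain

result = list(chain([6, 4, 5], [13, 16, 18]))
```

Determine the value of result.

Step 1: chain() concatenates iterables: [6, 4, 5] + [13, 16, 18].
Therefore result = [6, 4, 5, 13, 16, 18].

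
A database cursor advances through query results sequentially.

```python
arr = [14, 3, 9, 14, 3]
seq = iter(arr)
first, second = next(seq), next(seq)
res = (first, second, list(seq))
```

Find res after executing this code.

Step 1: Create iterator over [14, 3, 9, 14, 3].
Step 2: first = 14, second = 3.
Step 3: Remaining elements: [9, 14, 3].
Therefore res = (14, 3, [9, 14, 3]).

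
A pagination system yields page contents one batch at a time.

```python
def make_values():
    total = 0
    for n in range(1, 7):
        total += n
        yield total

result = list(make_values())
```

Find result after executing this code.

Step 1: Generator accumulates running sum:
  n=1: total = 1, yield 1
  n=2: total = 3, yield 3
  n=3: total = 6, yield 6
  n=4: total = 10, yield 10
  n=5: total = 15, yield 15
  n=6: total = 21, yield 21
Therefore result = [1, 3, 6, 10, 15, 21].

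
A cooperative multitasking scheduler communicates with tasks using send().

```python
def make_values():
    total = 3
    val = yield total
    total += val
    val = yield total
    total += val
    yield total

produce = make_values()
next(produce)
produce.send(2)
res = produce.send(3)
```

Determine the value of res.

Step 1: next() -> yield total=3.
Step 2: send(2) -> val=2, total = 3+2 = 5, yield 5.
Step 3: send(3) -> val=3, total = 5+3 = 8, yield 8.
Therefore res = 8.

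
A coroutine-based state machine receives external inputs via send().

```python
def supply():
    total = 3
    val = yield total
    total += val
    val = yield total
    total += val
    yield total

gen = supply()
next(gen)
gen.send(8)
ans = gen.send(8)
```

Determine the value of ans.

Step 1: next() -> yield total=3.
Step 2: send(8) -> val=8, total = 3+8 = 11, yield 11.
Step 3: send(8) -> val=8, total = 11+8 = 19, yield 19.
Therefore ans = 19.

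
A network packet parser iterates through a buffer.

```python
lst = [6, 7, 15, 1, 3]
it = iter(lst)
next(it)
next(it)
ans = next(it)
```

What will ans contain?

Step 1: Create iterator over [6, 7, 15, 1, 3].
Step 2: next() consumes 6.
Step 3: next() consumes 7.
Step 4: next() returns 15.
Therefore ans = 15.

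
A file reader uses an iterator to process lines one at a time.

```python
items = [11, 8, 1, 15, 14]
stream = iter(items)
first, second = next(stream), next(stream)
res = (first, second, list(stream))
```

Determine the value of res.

Step 1: Create iterator over [11, 8, 1, 15, 14].
Step 2: first = 11, second = 8.
Step 3: Remaining elements: [1, 15, 14].
Therefore res = (11, 8, [1, 15, 14]).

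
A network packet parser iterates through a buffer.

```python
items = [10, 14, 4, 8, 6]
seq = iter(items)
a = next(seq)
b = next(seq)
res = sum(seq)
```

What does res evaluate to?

Step 1: Create iterator over [10, 14, 4, 8, 6].
Step 2: a = next() = 10, b = next() = 14.
Step 3: sum() of remaining [4, 8, 6] = 18.
Therefore res = 18.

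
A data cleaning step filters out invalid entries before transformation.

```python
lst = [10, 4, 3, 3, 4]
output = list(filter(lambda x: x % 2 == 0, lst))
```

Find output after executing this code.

Step 1: Filter elements divisible by 2:
  10 % 2 = 0: kept
  4 % 2 = 0: kept
  3 % 2 = 1: removed
  3 % 2 = 1: removed
  4 % 2 = 0: kept
Therefore output = [10, 4, 4].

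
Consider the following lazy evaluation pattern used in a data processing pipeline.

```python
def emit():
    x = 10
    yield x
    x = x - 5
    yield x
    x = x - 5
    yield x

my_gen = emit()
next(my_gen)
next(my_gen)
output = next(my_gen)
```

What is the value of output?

Step 1: Trace through generator execution:
  Yield 1: x starts at 10, yield 10
  Yield 2: x = 10 - 5 = 5, yield 5
  Yield 3: x = 5 - 5 = 0, yield 0
Step 2: First next() gets 10, second next() gets the second value, third next() yields 0.
Therefore output = 0.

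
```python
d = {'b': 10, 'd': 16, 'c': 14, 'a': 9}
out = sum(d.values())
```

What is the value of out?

Step 1: d.values() = [10, 16, 14, 9].
Step 2: sum = 49.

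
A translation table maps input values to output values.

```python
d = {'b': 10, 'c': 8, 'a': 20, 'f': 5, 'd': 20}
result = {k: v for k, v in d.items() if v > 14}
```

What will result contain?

Step 1: Filter items where value > 14:
  'b': 10 <= 14: removed
  'c': 8 <= 14: removed
  'a': 20 > 14: kept
  'f': 5 <= 14: removed
  'd': 20 > 14: kept
Therefore result = {'a': 20, 'd': 20}.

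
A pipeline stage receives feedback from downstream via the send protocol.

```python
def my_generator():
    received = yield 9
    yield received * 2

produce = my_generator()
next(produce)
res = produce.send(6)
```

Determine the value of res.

Step 1: next(produce) advances to first yield, producing 9.
Step 2: send(6) resumes, received = 6.
Step 3: yield received * 2 = 6 * 2 = 12.
Therefore res = 12.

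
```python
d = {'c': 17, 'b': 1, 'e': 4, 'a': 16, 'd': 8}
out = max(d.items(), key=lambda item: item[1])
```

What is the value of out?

Step 1: Find item with maximum value:
  ('c', 17)
  ('b', 1)
  ('e', 4)
  ('a', 16)
  ('d', 8)
Step 2: Maximum value is 17 at key 'c'.
Therefore out = ('c', 17).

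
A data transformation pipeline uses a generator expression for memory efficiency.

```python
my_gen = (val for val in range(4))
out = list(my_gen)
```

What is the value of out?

Step 1: Generator expression iterates range(4): [0, 1, 2, 3].
Step 2: list() collects all values.
Therefore out = [0, 1, 2, 3].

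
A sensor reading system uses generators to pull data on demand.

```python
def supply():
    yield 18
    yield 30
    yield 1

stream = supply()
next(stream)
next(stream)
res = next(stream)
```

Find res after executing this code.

Step 1: supply() creates a generator.
Step 2: next(stream) yields 18 (consumed and discarded).
Step 3: next(stream) yields 30 (consumed and discarded).
Step 4: next(stream) yields 1, assigned to res.
Therefore res = 1.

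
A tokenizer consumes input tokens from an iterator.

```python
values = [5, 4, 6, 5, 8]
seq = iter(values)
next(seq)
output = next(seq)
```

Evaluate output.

Step 1: Create iterator over [5, 4, 6, 5, 8].
Step 2: next() consumes 5.
Step 3: next() returns 4.
Therefore output = 4.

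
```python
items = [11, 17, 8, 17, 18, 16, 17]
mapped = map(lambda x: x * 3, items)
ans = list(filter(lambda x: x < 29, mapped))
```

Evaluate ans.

Step 1: Map x * 3:
  11 -> 33
  17 -> 51
  8 -> 24
  17 -> 51
  18 -> 54
  16 -> 48
  17 -> 51
Step 2: Filter for < 29:
  33: removed
  51: removed
  24: kept
  51: removed
  54: removed
  48: removed
  51: removed
Therefore ans = [24].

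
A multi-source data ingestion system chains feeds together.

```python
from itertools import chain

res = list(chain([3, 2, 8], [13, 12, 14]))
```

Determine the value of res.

Step 1: chain() concatenates iterables: [3, 2, 8] + [13, 12, 14].
Therefore res = [3, 2, 8, 13, 12, 14].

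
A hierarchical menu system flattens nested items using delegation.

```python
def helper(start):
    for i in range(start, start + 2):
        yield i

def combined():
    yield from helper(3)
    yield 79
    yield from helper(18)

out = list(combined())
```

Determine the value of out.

Step 1: combined() delegates to helper(3):
  yield 3
  yield 4
Step 2: yield 79
Step 3: Delegates to helper(18):
  yield 18
  yield 19
Therefore out = [3, 4, 79, 18, 19].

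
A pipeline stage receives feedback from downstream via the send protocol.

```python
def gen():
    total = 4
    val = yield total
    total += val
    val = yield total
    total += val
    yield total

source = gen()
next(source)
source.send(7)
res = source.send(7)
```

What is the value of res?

Step 1: next() -> yield total=4.
Step 2: send(7) -> val=7, total = 4+7 = 11, yield 11.
Step 3: send(7) -> val=7, total = 11+7 = 18, yield 18.
Therefore res = 18.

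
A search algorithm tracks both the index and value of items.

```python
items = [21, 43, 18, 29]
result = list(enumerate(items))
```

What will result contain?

Step 1: enumerate pairs each element with its index:
  (0, 21)
  (1, 43)
  (2, 18)
  (3, 29)
Therefore result = [(0, 21), (1, 43), (2, 18), (3, 29)].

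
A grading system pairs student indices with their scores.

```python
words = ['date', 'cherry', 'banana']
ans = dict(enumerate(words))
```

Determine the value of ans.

Step 1: enumerate pairs indices with words:
  0 -> 'date'
  1 -> 'cherry'
  2 -> 'banana'
Therefore ans = {0: 'date', 1: 'cherry', 2: 'banana'}.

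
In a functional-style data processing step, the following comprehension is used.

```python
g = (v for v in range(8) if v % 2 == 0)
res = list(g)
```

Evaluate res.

Step 1: Filter range(8) keeping only even values:
  v=0: even, included
  v=1: odd, excluded
  v=2: even, included
  v=3: odd, excluded
  v=4: even, included
  v=5: odd, excluded
  v=6: even, included
  v=7: odd, excluded
Therefore res = [0, 2, 4, 6].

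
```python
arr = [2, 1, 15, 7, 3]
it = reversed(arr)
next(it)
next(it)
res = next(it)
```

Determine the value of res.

Step 1: reversed([2, 1, 15, 7, 3]) gives iterator: [3, 7, 15, 1, 2].
Step 2: First next() = 3, second next() = 7.
Step 3: Third next() = 15.
Therefore res = 15.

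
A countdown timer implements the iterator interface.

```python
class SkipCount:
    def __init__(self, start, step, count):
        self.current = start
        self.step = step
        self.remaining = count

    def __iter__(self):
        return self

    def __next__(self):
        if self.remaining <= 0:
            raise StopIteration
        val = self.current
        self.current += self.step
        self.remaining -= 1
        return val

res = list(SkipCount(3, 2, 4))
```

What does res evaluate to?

Step 1: SkipCount starts at 3, increments by 2, for 4 steps:
  Yield 3, then current += 2
  Yield 5, then current += 2
  Yield 7, then current += 2
  Yield 9, then current += 2
Therefore res = [3, 5, 7, 9].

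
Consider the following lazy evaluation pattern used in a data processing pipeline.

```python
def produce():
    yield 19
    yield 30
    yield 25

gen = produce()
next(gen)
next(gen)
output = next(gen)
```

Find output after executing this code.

Step 1: produce() creates a generator.
Step 2: next(gen) yields 19 (consumed and discarded).
Step 3: next(gen) yields 30 (consumed and discarded).
Step 4: next(gen) yields 25, assigned to output.
Therefore output = 25.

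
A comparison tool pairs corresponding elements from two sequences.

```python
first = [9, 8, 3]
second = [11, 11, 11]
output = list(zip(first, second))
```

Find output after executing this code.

Step 1: zip pairs elements at same index:
  Index 0: (9, 11)
  Index 1: (8, 11)
  Index 2: (3, 11)
Therefore output = [(9, 11), (8, 11), (3, 11)].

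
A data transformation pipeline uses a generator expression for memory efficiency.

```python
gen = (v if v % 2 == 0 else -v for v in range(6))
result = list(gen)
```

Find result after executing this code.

Step 1: For each v in range(6), yield v if even, else -v:
  v=0: even, yield 0
  v=1: odd, yield -1
  v=2: even, yield 2
  v=3: odd, yield -3
  v=4: even, yield 4
  v=5: odd, yield -5
Therefore result = [0, -1, 2, -3, 4, -5].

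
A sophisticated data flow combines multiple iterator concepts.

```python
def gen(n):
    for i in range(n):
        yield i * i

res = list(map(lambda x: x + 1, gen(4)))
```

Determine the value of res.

Step 1: gen(4) yields squares: [0, 1, 4, 9].
Step 2: map adds 1 to each: [1, 2, 5, 10].
Therefore res = [1, 2, 5, 10].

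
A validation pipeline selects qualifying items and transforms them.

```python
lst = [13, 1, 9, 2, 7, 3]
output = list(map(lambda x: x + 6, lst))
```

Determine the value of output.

Step 1: Apply lambda x: x + 6 to each element:
  13 -> 19
  1 -> 7
  9 -> 15
  2 -> 8
  7 -> 13
  3 -> 9
Therefore output = [19, 7, 15, 8, 13, 9].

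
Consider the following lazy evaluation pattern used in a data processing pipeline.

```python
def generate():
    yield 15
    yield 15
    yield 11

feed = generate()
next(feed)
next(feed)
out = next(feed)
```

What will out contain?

Step 1: generate() creates a generator.
Step 2: next(feed) yields 15 (consumed and discarded).
Step 3: next(feed) yields 15 (consumed and discarded).
Step 4: next(feed) yields 11, assigned to out.
Therefore out = 11.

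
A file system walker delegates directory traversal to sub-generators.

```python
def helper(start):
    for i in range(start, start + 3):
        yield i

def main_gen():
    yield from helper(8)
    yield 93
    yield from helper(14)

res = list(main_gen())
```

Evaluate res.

Step 1: main_gen() delegates to helper(8):
  yield 8
  yield 9
  yield 10
Step 2: yield 93
Step 3: Delegates to helper(14):
  yield 14
  yield 15
  yield 16
Therefore res = [8, 9, 10, 93, 14, 15, 16].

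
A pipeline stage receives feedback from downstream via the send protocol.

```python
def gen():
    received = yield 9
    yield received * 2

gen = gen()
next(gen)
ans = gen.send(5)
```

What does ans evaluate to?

Step 1: next(gen) advances to first yield, producing 9.
Step 2: send(5) resumes, received = 5.
Step 3: yield received * 2 = 5 * 2 = 10.
Therefore ans = 10.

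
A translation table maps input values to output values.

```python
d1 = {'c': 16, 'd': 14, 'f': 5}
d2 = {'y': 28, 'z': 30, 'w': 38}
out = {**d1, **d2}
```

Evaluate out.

Step 1: Merge d1 and d2 (d2 values override on key conflicts).
Step 2: d1 has keys ['c', 'd', 'f'], d2 has keys ['y', 'z', 'w'].
Therefore out = {'c': 16, 'd': 14, 'f': 5, 'y': 28, 'z': 30, 'w': 38}.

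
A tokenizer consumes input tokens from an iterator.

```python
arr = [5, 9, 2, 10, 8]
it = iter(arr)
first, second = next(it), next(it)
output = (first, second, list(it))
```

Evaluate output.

Step 1: Create iterator over [5, 9, 2, 10, 8].
Step 2: first = 5, second = 9.
Step 3: Remaining elements: [2, 10, 8].
Therefore output = (5, 9, [2, 10, 8]).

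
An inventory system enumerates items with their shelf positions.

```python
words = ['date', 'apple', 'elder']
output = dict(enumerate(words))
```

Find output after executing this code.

Step 1: enumerate pairs indices with words:
  0 -> 'date'
  1 -> 'apple'
  2 -> 'elder'
Therefore output = {0: 'date', 1: 'apple', 2: 'elder'}.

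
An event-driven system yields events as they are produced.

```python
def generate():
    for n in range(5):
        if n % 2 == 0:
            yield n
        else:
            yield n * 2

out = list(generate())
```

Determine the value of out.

Step 1: For each n in range(5), yield n if even, else n*2:
  n=0 (even): yield 0
  n=1 (odd): yield 1*2 = 2
  n=2 (even): yield 2
  n=3 (odd): yield 3*2 = 6
  n=4 (even): yield 4
Therefore out = [0, 2, 2, 6, 4].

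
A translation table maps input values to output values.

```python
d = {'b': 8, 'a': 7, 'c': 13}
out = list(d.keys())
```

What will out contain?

Step 1: d.keys() returns the dictionary keys in insertion order.
Therefore out = ['b', 'a', 'c'].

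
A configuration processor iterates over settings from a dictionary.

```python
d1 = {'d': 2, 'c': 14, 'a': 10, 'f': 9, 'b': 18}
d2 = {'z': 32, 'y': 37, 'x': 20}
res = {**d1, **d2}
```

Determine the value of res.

Step 1: Merge d1 and d2 (d2 values override on key conflicts).
Step 2: d1 has keys ['d', 'c', 'a', 'f', 'b'], d2 has keys ['z', 'y', 'x'].
Therefore res = {'d': 2, 'c': 14, 'a': 10, 'f': 9, 'b': 18, 'z': 32, 'y': 37, 'x': 20}.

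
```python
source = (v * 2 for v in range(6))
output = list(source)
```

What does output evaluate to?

Step 1: For each v in range(6), compute v*2:
  v=0: 0*2 = 0
  v=1: 1*2 = 2
  v=2: 2*2 = 4
  v=3: 3*2 = 6
  v=4: 4*2 = 8
  v=5: 5*2 = 10
Therefore output = [0, 2, 4, 6, 8, 10].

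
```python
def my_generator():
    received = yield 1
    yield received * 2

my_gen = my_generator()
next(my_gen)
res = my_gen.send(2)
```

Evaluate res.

Step 1: next(my_gen) advances to first yield, producing 1.
Step 2: send(2) resumes, received = 2.
Step 3: yield received * 2 = 2 * 2 = 4.
Therefore res = 4.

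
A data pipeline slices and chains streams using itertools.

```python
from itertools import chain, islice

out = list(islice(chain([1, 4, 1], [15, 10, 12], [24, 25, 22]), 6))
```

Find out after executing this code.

Step 1: chain([1, 4, 1], [15, 10, 12], [24, 25, 22]) = [1, 4, 1, 15, 10, 12, 24, 25, 22].
Step 2: islice takes first 6 elements: [1, 4, 1, 15, 10, 12].
Therefore out = [1, 4, 1, 15, 10, 12].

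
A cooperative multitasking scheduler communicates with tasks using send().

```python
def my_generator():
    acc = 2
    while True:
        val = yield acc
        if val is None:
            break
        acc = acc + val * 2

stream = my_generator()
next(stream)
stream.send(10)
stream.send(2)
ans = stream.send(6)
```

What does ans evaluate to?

Step 1: next() -> yield acc=2.
Step 2: send(10) -> val=10, acc = 2 + 10*2 = 22, yield 22.
Step 3: send(2) -> val=2, acc = 22 + 2*2 = 26, yield 26.
Step 4: send(6) -> val=6, acc = 26 + 6*2 = 38, yield 38.
Therefore ans = 38.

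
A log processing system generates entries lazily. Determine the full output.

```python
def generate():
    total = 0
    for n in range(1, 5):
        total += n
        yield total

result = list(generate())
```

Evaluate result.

Step 1: Generator accumulates running sum:
  n=1: total = 1, yield 1
  n=2: total = 3, yield 3
  n=3: total = 6, yield 6
  n=4: total = 10, yield 10
Therefore result = [1, 3, 6, 10].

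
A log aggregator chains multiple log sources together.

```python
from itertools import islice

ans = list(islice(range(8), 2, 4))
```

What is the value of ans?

Step 1: islice(range(8), 2, 4) takes elements at indices [2, 4).
Step 2: Elements: [2, 3].
Therefore ans = [2, 3].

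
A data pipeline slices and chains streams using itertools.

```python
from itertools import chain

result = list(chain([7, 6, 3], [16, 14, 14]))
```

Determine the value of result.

Step 1: chain() concatenates iterables: [7, 6, 3] + [16, 14, 14].
Therefore result = [7, 6, 3, 16, 14, 14].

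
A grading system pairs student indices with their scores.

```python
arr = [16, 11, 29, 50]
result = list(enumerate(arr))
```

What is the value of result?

Step 1: enumerate pairs each element with its index:
  (0, 16)
  (1, 11)
  (2, 29)
  (3, 50)
Therefore result = [(0, 16), (1, 11), (2, 29), (3, 50)].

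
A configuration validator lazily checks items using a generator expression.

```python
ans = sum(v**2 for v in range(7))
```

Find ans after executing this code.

Step 1: Compute v**2 for each v in range(7):
  v=0: 0**2 = 0
  v=1: 1**2 = 1
  v=2: 2**2 = 4
  v=3: 3**2 = 9
  v=4: 4**2 = 16
  v=5: 5**2 = 25
  v=6: 6**2 = 36
Step 2: sum = 0 + 1 + 4 + 9 + 16 + 25 + 36 = 91.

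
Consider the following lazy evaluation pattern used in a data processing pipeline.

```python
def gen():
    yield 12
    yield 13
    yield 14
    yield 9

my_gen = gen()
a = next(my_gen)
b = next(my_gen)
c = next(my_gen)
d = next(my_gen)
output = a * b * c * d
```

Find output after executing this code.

Step 1: Create generator and consume all values:
  a = next(my_gen) = 12
  b = next(my_gen) = 13
  c = next(my_gen) = 14
  d = next(my_gen) = 9
Step 2: output = 12 * 13 * 14 * 9 = 19656.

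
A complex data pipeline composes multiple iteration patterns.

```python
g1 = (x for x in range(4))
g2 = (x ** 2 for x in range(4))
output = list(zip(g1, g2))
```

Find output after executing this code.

Step 1: g1 produces [0, 1, 2, 3].
Step 2: g2 produces [0, 1, 4, 9].
Step 3: zip pairs them: [(0, 0), (1, 1), (2, 4), (3, 9)].
Therefore output = [(0, 0), (1, 1), (2, 4), (3, 9)].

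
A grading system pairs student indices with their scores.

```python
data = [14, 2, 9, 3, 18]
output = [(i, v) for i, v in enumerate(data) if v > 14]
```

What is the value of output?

Step 1: Filter enumerate([14, 2, 9, 3, 18]) keeping v > 14:
  (0, 14): 14 <= 14, excluded
  (1, 2): 2 <= 14, excluded
  (2, 9): 9 <= 14, excluded
  (3, 3): 3 <= 14, excluded
  (4, 18): 18 > 14, included
Therefore output = [(4, 18)].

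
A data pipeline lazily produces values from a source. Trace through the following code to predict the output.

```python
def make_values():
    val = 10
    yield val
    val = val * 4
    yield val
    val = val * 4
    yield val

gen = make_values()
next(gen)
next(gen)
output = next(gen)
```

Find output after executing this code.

Step 1: Trace through generator execution:
  Yield 1: val starts at 10, yield 10
  Yield 2: val = 10 * 4 = 40, yield 40
  Yield 3: val = 40 * 4 = 160, yield 160
Step 2: First next() gets 10, second next() gets the second value, third next() yields 160.
Therefore output = 160.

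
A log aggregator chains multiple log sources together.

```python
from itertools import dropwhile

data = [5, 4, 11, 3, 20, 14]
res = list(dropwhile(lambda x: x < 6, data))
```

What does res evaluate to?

Step 1: dropwhile drops elements while < 6:
  5 < 6: dropped
  4 < 6: dropped
  11: kept (dropping stopped)
Step 2: Remaining elements kept regardless of condition.
Therefore res = [11, 3, 20, 14].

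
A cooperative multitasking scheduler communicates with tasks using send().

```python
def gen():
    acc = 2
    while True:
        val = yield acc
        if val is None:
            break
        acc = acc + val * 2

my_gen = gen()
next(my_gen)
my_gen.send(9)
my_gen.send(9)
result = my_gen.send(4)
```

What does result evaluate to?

Step 1: next() -> yield acc=2.
Step 2: send(9) -> val=9, acc = 2 + 9*2 = 20, yield 20.
Step 3: send(9) -> val=9, acc = 20 + 9*2 = 38, yield 38.
Step 4: send(4) -> val=4, acc = 38 + 4*2 = 46, yield 46.
Therefore result = 46.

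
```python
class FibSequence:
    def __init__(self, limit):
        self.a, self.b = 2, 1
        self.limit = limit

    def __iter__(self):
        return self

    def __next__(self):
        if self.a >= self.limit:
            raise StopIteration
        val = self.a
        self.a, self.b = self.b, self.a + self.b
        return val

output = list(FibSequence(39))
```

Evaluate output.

Step 1: Fibonacci-like sequence (a=2, b=1) until >= 39:
  Yield 2, then a,b = 1,3
  Yield 1, then a,b = 3,4
  Yield 3, then a,b = 4,7
  Yield 4, then a,b = 7,11
  Yield 7, then a,b = 11,18
  Yield 11, then a,b = 18,29
  Yield 18, then a,b = 29,47
  Yield 29, then a,b = 47,76
Step 2: 47 >= 39, stop.
Therefore output = [2, 1, 3, 4, 7, 11, 18, 29].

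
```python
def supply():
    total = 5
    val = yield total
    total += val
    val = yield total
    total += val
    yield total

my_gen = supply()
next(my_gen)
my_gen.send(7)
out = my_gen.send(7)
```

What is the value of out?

Step 1: next() -> yield total=5.
Step 2: send(7) -> val=7, total = 5+7 = 12, yield 12.
Step 3: send(7) -> val=7, total = 12+7 = 19, yield 19.
Therefore out = 19.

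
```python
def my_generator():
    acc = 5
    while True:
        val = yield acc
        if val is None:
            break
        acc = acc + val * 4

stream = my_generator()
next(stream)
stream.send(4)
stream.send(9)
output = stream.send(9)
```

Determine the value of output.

Step 1: next() -> yield acc=5.
Step 2: send(4) -> val=4, acc = 5 + 4*4 = 21, yield 21.
Step 3: send(9) -> val=9, acc = 21 + 9*4 = 57, yield 57.
Step 4: send(9) -> val=9, acc = 57 + 9*4 = 93, yield 93.
Therefore output = 93.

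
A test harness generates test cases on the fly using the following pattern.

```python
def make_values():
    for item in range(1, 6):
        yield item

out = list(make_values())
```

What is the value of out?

Step 1: The generator yields each value from range(1, 6).
Step 2: list() consumes all yields: [1, 2, 3, 4, 5].
Therefore out = [1, 2, 3, 4, 5].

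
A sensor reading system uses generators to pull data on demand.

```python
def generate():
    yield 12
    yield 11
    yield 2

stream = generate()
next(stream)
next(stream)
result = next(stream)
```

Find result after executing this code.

Step 1: generate() creates a generator.
Step 2: next(stream) yields 12 (consumed and discarded).
Step 3: next(stream) yields 11 (consumed and discarded).
Step 4: next(stream) yields 2, assigned to result.
Therefore result = 2.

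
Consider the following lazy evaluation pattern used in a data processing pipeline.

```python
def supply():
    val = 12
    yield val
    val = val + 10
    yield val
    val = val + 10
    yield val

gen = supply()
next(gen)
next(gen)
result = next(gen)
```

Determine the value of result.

Step 1: Trace through generator execution:
  Yield 1: val starts at 12, yield 12
  Yield 2: val = 12 + 10 = 22, yield 22
  Yield 3: val = 22 + 10 = 32, yield 32
Step 2: First next() gets 12, second next() gets the second value, third next() yields 32.
Therefore result = 32.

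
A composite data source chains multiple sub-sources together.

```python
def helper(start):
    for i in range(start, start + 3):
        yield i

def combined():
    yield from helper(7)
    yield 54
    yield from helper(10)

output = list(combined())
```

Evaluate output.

Step 1: combined() delegates to helper(7):
  yield 7
  yield 8
  yield 9
Step 2: yield 54
Step 3: Delegates to helper(10):
  yield 10
  yield 11
  yield 12
Therefore output = [7, 8, 9, 54, 10, 11, 12].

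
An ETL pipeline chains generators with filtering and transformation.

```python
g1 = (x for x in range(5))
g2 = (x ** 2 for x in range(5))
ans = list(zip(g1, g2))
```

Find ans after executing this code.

Step 1: g1 produces [0, 1, 2, 3, 4].
Step 2: g2 produces [0, 1, 4, 9, 16].
Step 3: zip pairs them: [(0, 0), (1, 1), (2, 4), (3, 9), (4, 16)].
Therefore ans = [(0, 0), (1, 1), (2, 4), (3, 9), (4, 16)].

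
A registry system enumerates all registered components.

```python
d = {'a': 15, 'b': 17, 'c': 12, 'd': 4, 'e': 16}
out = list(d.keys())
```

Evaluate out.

Step 1: d.keys() returns the dictionary keys in insertion order.
Therefore out = ['a', 'b', 'c', 'd', 'e'].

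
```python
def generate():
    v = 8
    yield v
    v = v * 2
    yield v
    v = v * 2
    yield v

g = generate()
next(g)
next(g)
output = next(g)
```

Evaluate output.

Step 1: Trace through generator execution:
  Yield 1: v starts at 8, yield 8
  Yield 2: v = 8 * 2 = 16, yield 16
  Yield 3: v = 16 * 2 = 32, yield 32
Step 2: First next() gets 8, second next() gets the second value, third next() yields 32.
Therefore output = 32.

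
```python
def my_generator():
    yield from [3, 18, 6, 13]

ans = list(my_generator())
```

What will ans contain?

Step 1: yield from delegates to the iterable, yielding each element.
Step 2: Collected values: [3, 18, 6, 13].
Therefore ans = [3, 18, 6, 13].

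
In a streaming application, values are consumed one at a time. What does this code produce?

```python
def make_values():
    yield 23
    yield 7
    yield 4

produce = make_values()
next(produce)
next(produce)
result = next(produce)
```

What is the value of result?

Step 1: make_values() creates a generator.
Step 2: next(produce) yields 23 (consumed and discarded).
Step 3: next(produce) yields 7 (consumed and discarded).
Step 4: next(produce) yields 4, assigned to result.
Therefore result = 4.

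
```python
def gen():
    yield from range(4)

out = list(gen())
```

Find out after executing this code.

Step 1: yield from delegates to the iterable, yielding each element.
Step 2: Collected values: [0, 1, 2, 3].
Therefore out = [0, 1, 2, 3].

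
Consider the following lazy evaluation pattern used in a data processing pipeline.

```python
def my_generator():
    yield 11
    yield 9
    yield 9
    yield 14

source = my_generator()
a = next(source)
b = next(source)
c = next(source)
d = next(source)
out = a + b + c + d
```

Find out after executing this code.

Step 1: Create generator and consume all values:
  a = next(source) = 11
  b = next(source) = 9
  c = next(source) = 9
  d = next(source) = 14
Step 2: out = 11 + 9 + 9 + 14 = 43.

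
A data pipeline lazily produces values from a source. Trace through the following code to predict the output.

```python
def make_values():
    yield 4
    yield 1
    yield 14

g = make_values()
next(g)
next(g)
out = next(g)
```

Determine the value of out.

Step 1: make_values() creates a generator.
Step 2: next(g) yields 4 (consumed and discarded).
Step 3: next(g) yields 1 (consumed and discarded).
Step 4: next(g) yields 14, assigned to out.
Therefore out = 14.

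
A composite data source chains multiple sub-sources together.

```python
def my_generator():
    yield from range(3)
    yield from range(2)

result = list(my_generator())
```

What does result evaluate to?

Step 1: Trace yields in order:
  yield 0
  yield 1
  yield 2
  yield 0
  yield 1
Therefore result = [0, 1, 2, 0, 1].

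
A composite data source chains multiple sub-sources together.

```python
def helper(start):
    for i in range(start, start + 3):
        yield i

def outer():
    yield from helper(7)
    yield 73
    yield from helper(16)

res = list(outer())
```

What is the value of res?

Step 1: outer() delegates to helper(7):
  yield 7
  yield 8
  yield 9
Step 2: yield 73
Step 3: Delegates to helper(16):
  yield 16
  yield 17
  yield 18
Therefore res = [7, 8, 9, 73, 16, 17, 18].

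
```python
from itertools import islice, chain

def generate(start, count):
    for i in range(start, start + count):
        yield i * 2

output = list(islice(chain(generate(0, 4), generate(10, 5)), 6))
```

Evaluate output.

Step 1: generate(0, 4) yields [0, 2, 4, 6].
Step 2: generate(10, 5) yields [20, 22, 24, 26, 28].
Step 3: chain concatenates: [0, 2, 4, 6, 20, 22, 24, 26, 28].
Step 4: islice takes first 6: [0, 2, 4, 6, 20, 22].
Therefore output = [0, 2, 4, 6, 20, 22].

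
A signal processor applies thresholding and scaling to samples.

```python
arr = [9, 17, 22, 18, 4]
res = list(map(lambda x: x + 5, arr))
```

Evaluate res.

Step 1: Apply lambda x: x + 5 to each element:
  9 -> 14
  17 -> 22
  22 -> 27
  18 -> 23
  4 -> 9
Therefore res = [14, 22, 27, 23, 9].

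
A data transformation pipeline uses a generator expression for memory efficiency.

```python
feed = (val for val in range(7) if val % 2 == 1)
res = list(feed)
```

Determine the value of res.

Step 1: Filter range(7) keeping only odd values:
  val=0: even, excluded
  val=1: odd, included
  val=2: even, excluded
  val=3: odd, included
  val=4: even, excluded
  val=5: odd, included
  val=6: even, excluded
Therefore res = [1, 3, 5].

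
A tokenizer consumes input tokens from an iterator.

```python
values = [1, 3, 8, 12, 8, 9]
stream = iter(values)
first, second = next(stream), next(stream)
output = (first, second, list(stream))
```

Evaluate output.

Step 1: Create iterator over [1, 3, 8, 12, 8, 9].
Step 2: first = 1, second = 3.
Step 3: Remaining elements: [8, 12, 8, 9].
Therefore output = (1, 3, [8, 12, 8, 9]).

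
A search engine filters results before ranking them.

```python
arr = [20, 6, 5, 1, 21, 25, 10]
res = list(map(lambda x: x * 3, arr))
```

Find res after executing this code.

Step 1: Apply lambda x: x * 3 to each element:
  20 -> 60
  6 -> 18
  5 -> 15
  1 -> 3
  21 -> 63
  25 -> 75
  10 -> 30
Therefore res = [60, 18, 15, 3, 63, 75, 30].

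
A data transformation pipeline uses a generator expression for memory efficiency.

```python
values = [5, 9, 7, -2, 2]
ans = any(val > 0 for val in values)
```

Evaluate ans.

Step 1: Check val > 0 for each element in [5, 9, 7, -2, 2]:
  5 > 0: True
  9 > 0: True
  7 > 0: True
  -2 > 0: False
  2 > 0: True
Step 2: any() returns True.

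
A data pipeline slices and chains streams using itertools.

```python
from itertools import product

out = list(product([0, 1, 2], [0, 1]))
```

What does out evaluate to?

Step 1: product([0, 1, 2], [0, 1]) gives all pairs:
  (0, 0)
  (0, 1)
  (1, 0)
  (1, 1)
  (2, 0)
  (2, 1)
Therefore out = [(0, 0), (0, 1), (1, 0), (1, 1), (2, 0), (2, 1)].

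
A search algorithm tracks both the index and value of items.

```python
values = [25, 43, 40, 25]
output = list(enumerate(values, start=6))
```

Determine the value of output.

Step 1: enumerate with start=6:
  (6, 25)
  (7, 43)
  (8, 40)
  (9, 25)
Therefore output = [(6, 25), (7, 43), (8, 40), (9, 25)].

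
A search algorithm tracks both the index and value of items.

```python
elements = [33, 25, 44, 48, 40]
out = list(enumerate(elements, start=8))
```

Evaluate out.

Step 1: enumerate with start=8:
  (8, 33)
  (9, 25)
  (10, 44)
  (11, 48)
  (12, 40)
Therefore out = [(8, 33), (9, 25), (10, 44), (11, 48), (12, 40)].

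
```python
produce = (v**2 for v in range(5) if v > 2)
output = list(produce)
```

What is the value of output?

Step 1: For range(5), keep v > 2, then square:
  v=0: 0 <= 2, excluded
  v=1: 1 <= 2, excluded
  v=2: 2 <= 2, excluded
  v=3: 3 > 2, yield 3**2 = 9
  v=4: 4 > 2, yield 4**2 = 16
Therefore output = [9, 16].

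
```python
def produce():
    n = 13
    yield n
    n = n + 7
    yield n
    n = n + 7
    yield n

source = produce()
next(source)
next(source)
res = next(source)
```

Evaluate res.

Step 1: Trace through generator execution:
  Yield 1: n starts at 13, yield 13
  Yield 2: n = 13 + 7 = 20, yield 20
  Yield 3: n = 20 + 7 = 27, yield 27
Step 2: First next() gets 13, second next() gets the second value, third next() yields 27.
Therefore res = 27.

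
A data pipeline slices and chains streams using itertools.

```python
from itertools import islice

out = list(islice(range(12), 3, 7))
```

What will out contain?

Step 1: islice(range(12), 3, 7) takes elements at indices [3, 7).
Step 2: Elements: [3, 4, 5, 6].
Therefore out = [3, 4, 5, 6].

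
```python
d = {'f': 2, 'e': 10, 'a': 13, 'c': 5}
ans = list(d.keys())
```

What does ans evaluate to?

Step 1: d.keys() returns the dictionary keys in insertion order.
Therefore ans = ['f', 'e', 'a', 'c'].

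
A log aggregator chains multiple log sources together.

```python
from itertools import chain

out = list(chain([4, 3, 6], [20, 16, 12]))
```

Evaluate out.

Step 1: chain() concatenates iterables: [4, 3, 6] + [20, 16, 12].
Therefore out = [4, 3, 6, 20, 16, 12].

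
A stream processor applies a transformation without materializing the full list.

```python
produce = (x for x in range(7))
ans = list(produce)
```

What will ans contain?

Step 1: Generator expression iterates range(7): [0, 1, 2, 3, 4, 5, 6].
Step 2: list() collects all values.
Therefore ans = [0, 1, 2, 3, 4, 5, 6].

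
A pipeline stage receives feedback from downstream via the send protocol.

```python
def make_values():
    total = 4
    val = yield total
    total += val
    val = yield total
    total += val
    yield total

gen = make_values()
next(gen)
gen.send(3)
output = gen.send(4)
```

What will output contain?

Step 1: next() -> yield total=4.
Step 2: send(3) -> val=3, total = 4+3 = 7, yield 7.
Step 3: send(4) -> val=4, total = 7+4 = 11, yield 11.
Therefore output = 11.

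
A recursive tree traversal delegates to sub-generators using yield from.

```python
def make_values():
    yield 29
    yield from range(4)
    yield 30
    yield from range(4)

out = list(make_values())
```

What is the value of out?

Step 1: Trace yields in order:
  yield 29
  yield 0
  yield 1
  yield 2
  yield 3
  yield 30
  yield 0
  yield 1
  yield 2
  yield 3
Therefore out = [29, 0, 1, 2, 3, 30, 0, 1, 2, 3].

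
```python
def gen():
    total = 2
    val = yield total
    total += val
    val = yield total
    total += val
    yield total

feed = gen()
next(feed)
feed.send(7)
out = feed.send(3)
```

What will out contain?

Step 1: next() -> yield total=2.
Step 2: send(7) -> val=7, total = 2+7 = 9, yield 9.
Step 3: send(3) -> val=3, total = 9+3 = 12, yield 12.
Therefore out = 12.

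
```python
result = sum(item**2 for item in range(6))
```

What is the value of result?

Step 1: Compute item**2 for each item in range(6):
  item=0: 0**2 = 0
  item=1: 1**2 = 1
  item=2: 2**2 = 4
  item=3: 3**2 = 9
  item=4: 4**2 = 16
  item=5: 5**2 = 25
Step 2: sum = 0 + 1 + 4 + 9 + 16 + 25 = 55.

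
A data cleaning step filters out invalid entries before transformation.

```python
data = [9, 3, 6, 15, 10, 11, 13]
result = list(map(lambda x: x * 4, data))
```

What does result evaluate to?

Step 1: Apply lambda x: x * 4 to each element:
  9 -> 36
  3 -> 12
  6 -> 24
  15 -> 60
  10 -> 40
  11 -> 44
  13 -> 52
Therefore result = [36, 12, 24, 60, 40, 44, 52].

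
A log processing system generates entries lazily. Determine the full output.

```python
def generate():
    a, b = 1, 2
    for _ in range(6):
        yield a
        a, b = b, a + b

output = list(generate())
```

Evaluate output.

Step 1: Fibonacci-like sequence starting with a=1, b=2:
  Iteration 1: yield a=1, then a,b = 2,3
  Iteration 2: yield a=2, then a,b = 3,5
  Iteration 3: yield a=3, then a,b = 5,8
  Iteration 4: yield a=5, then a,b = 8,13
  Iteration 5: yield a=8, then a,b = 13,21
  Iteration 6: yield a=13, then a,b = 21,34
Therefore output = [1, 2, 3, 5, 8, 13].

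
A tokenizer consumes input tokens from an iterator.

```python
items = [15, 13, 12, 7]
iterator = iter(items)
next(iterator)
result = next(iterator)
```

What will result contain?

Step 1: Create iterator over [15, 13, 12, 7].
Step 2: next() consumes 15.
Step 3: next() returns 13.
Therefore result = 13.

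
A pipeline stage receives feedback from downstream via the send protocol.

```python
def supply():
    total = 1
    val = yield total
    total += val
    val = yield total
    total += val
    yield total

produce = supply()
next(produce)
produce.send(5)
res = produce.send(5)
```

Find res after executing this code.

Step 1: next() -> yield total=1.
Step 2: send(5) -> val=5, total = 1+5 = 6, yield 6.
Step 3: send(5) -> val=5, total = 6+5 = 11, yield 11.
Therefore res = 11.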